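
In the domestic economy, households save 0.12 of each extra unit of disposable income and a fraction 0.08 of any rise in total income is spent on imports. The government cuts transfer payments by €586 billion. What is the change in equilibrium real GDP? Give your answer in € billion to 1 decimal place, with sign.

MPC = 1 − MPS = 1 − 0.12 = 0.88.
The transfer change shifts disposable income by −€586 billion, so first-round consumption changes by c·ΔTR = 0.88 × (−€586 billion) = −€515.68 billion.
Expenditure multiplier = 1/(1 − c + m) = 1/(1 − 0.88 + 0.08) = 1/0.2 = 5.
The transfer multiplier is c × k = 4.4, so ΔY = k × (c·ΔTR) = (−€515.68 billion) / 0.2 = −€2,578.4 billion.

−€2,578.4 billion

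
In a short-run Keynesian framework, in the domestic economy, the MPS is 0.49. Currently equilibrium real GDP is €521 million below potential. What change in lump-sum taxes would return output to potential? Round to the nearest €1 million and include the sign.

−€501 million

MPC = 1 − MPS = 1 − 0.49 = 0.51.
Spending multiplier = 1/(1 − MPC) = 1/(1 − 0.51) = 1/0.49 ≈ 2.041.
Tax multiplier = −c·k = −0.51/0.49 ≈ −1.041. Need ΔY = +€521 million, so ΔT = ΔY/(−c·k) = −(+€521 million) × 0.49 / 0.51 ≈ −€501 million.
The government should cut lump-sum taxes by €501 million.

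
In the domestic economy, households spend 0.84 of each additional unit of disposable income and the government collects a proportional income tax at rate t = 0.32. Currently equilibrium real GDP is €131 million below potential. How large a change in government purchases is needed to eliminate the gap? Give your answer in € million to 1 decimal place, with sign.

Spending multiplier = 1/(1 − c(1−t)) = 1/(1 − 0.84×0.68) = 1/0.4288 ≈ 2.332.
Need ΔY = +€131 million, so ΔG = ΔY/k = (+€131 million) × 0.4288 ≈ +€56.2 million.
The government should increase government purchases by €56.2 million.

+€56.2 million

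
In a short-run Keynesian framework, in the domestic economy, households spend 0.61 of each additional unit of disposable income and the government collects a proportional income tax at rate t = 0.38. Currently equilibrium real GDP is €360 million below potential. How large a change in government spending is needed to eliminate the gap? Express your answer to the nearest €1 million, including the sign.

Spending multiplier = 1/(1 − c(1−t)) = 1/(1 − 0.61×0.62) = 1/0.6218 ≈ 1.608.
Need ΔY = +€360 million, so ΔG = ΔY/k = (+€360 million) × 0.6218 ≈ +€224 million.
The government should increase government spending by €224 million.

+€224 million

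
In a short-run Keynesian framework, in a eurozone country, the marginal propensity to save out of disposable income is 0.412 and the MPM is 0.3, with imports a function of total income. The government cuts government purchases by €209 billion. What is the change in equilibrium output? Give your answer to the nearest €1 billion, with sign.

−€294 billion

MPC = 1 − MPS = 1 − 0.412 = 0.588.
Government-spending multiplier = 1/(1 − c + m) = 1/(1 − 0.588 + 0.3) = 1/0.712 ≈ 1.404.
ΔY = k × ΔG = (−€209 billion) / 0.712 ≈ −€294 billion.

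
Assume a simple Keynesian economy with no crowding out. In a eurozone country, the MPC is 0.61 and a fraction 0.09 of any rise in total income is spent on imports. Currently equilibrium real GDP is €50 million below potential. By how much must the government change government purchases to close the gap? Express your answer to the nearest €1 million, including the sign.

Spending multiplier = 1/(1 − c + m) = 1/(1 − 0.61 + 0.09) = 1/0.48 ≈ 2.083.
Need ΔY = +€50 million, so ΔG = ΔY/k = (+€50 million) × 0.48 = +€24 million.
The government should increase government purchases by €24 million.

+€24 million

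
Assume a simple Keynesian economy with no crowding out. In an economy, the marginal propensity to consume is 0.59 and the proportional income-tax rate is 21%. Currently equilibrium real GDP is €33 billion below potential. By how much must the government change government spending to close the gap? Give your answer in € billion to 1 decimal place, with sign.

Spending multiplier = 1/(1 − c(1−t)) = 1/(1 − 0.59×0.79) = 1/0.5339 ≈ 1.873.
Need ΔY = +€33 billion, so ΔG = ΔY/k = (+€33 billion) × 0.5339 ≈ +€17.6 billion.
The government should increase government spending by €17.6 billion.

+€17.6 billion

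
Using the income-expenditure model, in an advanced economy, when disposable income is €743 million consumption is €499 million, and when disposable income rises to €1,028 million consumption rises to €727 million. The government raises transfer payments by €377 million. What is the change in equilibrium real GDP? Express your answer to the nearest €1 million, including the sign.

+€1,508 million

MPC = ΔC/ΔYd = (727 − 499)/(1,028 − 743) = 228/285 = 0.8.
The transfer change shifts disposable income by +€377 million, so first-round consumption changes by c·ΔTR = 0.8 × (+€377 million) = +€301.6 million.
Expenditure multiplier = 1/(1 − MPC) = 1/(1 − 0.8) = 1/0.2 = 5.
The transfer multiplier is c × k = 4, so ΔY = k × (c·ΔTR) = (+€301.6 million) / 0.2 = +€1,508 million.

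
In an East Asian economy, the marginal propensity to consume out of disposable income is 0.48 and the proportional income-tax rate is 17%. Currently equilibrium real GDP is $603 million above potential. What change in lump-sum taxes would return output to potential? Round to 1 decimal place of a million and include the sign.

+$755.8 million

Spending multiplier = 1/(1 − c(1−t)) = 1/(1 − 0.48×0.83) = 1/0.6016 ≈ 1.662.
Tax multiplier = −c·k = −0.48/0.6016 ≈ −0.798. Need ΔY = −$603 million, so ΔT = ΔY/(−c·k) = −(−$603 million) × 0.6016 / 0.48 ≈ +$755.8 million.
The government should raise lump-sum taxes by $755.8 million.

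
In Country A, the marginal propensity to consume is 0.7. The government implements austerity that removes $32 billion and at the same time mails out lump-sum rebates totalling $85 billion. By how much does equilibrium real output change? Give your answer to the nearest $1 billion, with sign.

Expenditure multiplier = 1/(1 − MPC) = 1/(1 − 0.7) = 1/0.3 ≈ 3.333.
ΔG contributes k·ΔG = (−$32 billion) / 0.3 ≈ −$106.7 billion.
ΔT of −$85 billion changes first-round spending by −c·ΔT = +$59.5 billion, contributing k·(−c·ΔT) = (+$59.5 billion) / 0.3 ≈ +$198.3 billion.
Net ΔY = k(ΔG − c·ΔT) = (+$27.5 billion) / 0.3 ≈ +$92 billion.

+$92 billion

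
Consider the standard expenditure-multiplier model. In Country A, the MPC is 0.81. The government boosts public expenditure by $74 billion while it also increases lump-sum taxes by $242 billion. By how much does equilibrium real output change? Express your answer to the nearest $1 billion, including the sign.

−$642 billion

Expenditure multiplier = 1/(1 − MPC) = 1/(1 − 0.81) = 1/0.19 ≈ 5.263.
ΔG contributes k·ΔG = (+$74 billion) / 0.19 ≈ +$389.5 billion.
ΔT of +$242 billion changes first-round spending by −c·ΔT = −$196.02 billion, contributing k·(−c·ΔT) = (−$196.02 billion) / 0.19 ≈ −$1,031.7 billion.
Net ΔY = k(ΔG − c·ΔT) = (−$122.02 billion) / 0.19 ≈ −$642 billion.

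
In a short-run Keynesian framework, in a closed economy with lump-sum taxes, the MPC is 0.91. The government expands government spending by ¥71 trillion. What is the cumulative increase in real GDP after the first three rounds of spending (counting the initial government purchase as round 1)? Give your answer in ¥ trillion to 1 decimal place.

Round 1 adds ΔG = ¥71 trillion; each later round is MPC = 0.91 times the previous.
After 3 rounds: 71 + 64.61 + 58.7951 = ΔG·(1 − c^3)/(1 − c) = 71 × (1 − 0.753571)/0.09 ≈ ¥194.4 trillion.

¥194.4 trillion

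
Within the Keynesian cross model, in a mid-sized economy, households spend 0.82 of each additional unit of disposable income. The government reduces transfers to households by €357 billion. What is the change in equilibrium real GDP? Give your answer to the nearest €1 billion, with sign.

The transfer change shifts disposable income by −€357 billion, so first-round consumption changes by c·ΔTR = 0.82 × (−€357 billion) = −€292.74 billion.
Expenditure multiplier = 1/(1 − MPC) = 1/(1 − 0.82) = 1/0.18 ≈ 5.556.
The transfer multiplier is c × k ≈ 4.556, so ΔY = k × (c·ΔTR) = (−€292.74 billion) / 0.18 ≈ −€1,626 billion.

−€1,626 billion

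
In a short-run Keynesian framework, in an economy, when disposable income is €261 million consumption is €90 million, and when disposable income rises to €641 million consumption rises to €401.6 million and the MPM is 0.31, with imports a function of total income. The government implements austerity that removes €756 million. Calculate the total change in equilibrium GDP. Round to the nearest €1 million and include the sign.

−€1,543 million

MPC = ΔC/ΔYd = (401.6 − 90)/(641 − 261) = 311.6/380 = 0.82.
Spending multiplier = 1/(1 − c + m) = 1/(1 − 0.82 + 0.31) = 1/0.49 ≈ 2.041.
ΔY = k × ΔG = (−€756 million) / 0.49 ≈ −€1,543 million.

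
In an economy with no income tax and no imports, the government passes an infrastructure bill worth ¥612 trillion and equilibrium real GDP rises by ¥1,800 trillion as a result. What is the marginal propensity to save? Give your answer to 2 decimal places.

0.34

Implied spending multiplier k = ΔY/ΔG = 1,800/612 ≈ 2.9412.
Since k = 1/(1 − MPC), MPC = 1 − 1/k = 1 − ΔG/ΔY = 1 − 612/1,800 = 0.66.
MPS = 1 − MPC = 0.34.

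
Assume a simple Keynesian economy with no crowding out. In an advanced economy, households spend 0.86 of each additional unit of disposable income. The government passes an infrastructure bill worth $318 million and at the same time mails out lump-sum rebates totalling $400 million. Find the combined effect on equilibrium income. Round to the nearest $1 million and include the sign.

+$4,729 million

Expenditure multiplier = 1/(1 − MPC) = 1/(1 − 0.86) = 1/0.14 ≈ 7.143.
ΔG contributes k·ΔG = (+$318 million) / 0.14 ≈ +$2,271.4 million.
ΔT of −$400 million changes first-round spending by −c·ΔT = +$344 million, contributing k·(−c·ΔT) = (+$344 million) / 0.14 ≈ +$2,457.1 million.
Net ΔY = k(ΔG − c·ΔT) = (+$662 million) / 0.14 ≈ +$4,729 million.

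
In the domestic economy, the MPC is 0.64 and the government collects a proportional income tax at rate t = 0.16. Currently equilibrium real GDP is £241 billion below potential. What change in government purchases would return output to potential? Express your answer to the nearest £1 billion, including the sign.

Spending multiplier = 1/(1 − c(1−t)) = 1/(1 − 0.64×0.84) = 1/0.4624 ≈ 2.163.
Need ΔY = +£241 billion, so ΔG = ΔY/k = (+£241 billion) × 0.4624 ≈ +£111 billion.
The government should increase government purchases by £111 billion.

+£111 billion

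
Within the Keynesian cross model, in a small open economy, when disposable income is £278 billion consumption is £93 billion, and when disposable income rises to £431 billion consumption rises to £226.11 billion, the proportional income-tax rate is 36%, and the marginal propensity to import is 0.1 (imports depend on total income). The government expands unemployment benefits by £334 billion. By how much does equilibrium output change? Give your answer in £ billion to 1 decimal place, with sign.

+£534.9 billion

MPC = ΔC/ΔYd = (226.11 − 93)/(431 − 278) = 133.11/153 = 0.87.
The transfer change shifts disposable income by +£334 billion, so first-round consumption changes by c·ΔTR = 0.87 × (+£334 billion) = +£290.58 billion.
Expenditure multiplier = 1/(1 − c(1−t) + m) = 1/(1 − 0.87×0.64 + 0.1) = 1/0.5432 ≈ 1.841.
The transfer multiplier is c × k ≈ 1.602, so ΔY = k × (c·ΔTR) = (+£290.58 billion) / 0.5432 ≈ +£534.9 billion.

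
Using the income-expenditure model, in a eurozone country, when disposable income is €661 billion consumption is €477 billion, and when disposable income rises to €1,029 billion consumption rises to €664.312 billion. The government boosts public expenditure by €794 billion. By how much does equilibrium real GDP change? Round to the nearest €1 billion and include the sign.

MPC = ΔC/ΔYd = (664.312 − 477)/(1,029 − 661) = 187.312/368 = 0.509.
Spending multiplier = 1/(1 − MPC) = 1/(1 − 0.509) = 1/0.491 ≈ 2.037.
ΔY = k × ΔG = (+€794 billion) / 0.491 ≈ +€1,617 billion.

+€1,617 billion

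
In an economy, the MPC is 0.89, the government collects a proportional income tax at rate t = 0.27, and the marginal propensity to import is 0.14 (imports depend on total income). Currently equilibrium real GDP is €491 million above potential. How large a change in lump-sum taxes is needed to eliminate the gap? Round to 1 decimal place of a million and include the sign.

Spending multiplier = 1/(1 − c(1−t) + m) = 1/(1 − 0.89×0.73 + 0.14) = 1/0.4903 ≈ 2.04.
Tax multiplier = −c·k = −0.89/0.4903 ≈ −1.815. Need ΔY = −€491 million, so ΔT = ΔY/(−c·k) = −(−€491 million) × 0.4903 / 0.89 ≈ +€270.5 million.
The government should raise lump-sum taxes by €270.5 million.

+€270.5 million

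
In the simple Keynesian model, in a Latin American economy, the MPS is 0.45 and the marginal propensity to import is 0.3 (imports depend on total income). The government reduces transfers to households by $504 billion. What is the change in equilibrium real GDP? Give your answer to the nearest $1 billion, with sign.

−$370 billion

MPC = 1 − MPS = 1 − 0.45 = 0.55.
The transfer change shifts disposable income by −$504 billion, so first-round consumption changes by c·ΔTR = 0.55 × (−$504 billion) = −$277.2 billion.
Expenditure multiplier = 1/(1 − c + m) = 1/(1 − 0.55 + 0.3) = 1/0.75 ≈ 1.333.
The transfer multiplier is c × k ≈ 0.733, so ΔY = k × (c·ΔTR) = (−$277.2 billion) / 0.75 ≈ −$370 billion.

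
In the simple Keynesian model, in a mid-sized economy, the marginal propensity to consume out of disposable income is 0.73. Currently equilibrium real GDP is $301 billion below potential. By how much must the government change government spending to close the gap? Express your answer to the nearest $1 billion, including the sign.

Spending multiplier = 1/(1 − MPC) = 1/(1 − 0.73) = 1/0.27 ≈ 3.704.
Need ΔY = +$301 billion, so ΔG = ΔY/k = (+$301 billion) × 0.27 ≈ +$81 billion.
The government should increase government spending by $81 billion.

+$81 billion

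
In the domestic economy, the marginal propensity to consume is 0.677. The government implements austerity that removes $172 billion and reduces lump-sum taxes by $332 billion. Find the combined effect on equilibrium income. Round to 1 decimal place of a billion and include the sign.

+$163.4 billion

Expenditure multiplier = 1/(1 − MPC) = 1/(1 − 0.677) = 1/0.323 ≈ 3.096.
ΔG contributes k·ΔG = (−$172 billion) / 0.323 ≈ −$532.5 billion.
ΔT of −$332 billion changes first-round spending by −c·ΔT = +$224.764 billion, contributing k·(−c·ΔT) = (+$224.764 billion) / 0.323 ≈ +$695.9 billion.
Net ΔY = k(ΔG − c·ΔT) = (+$52.764 billion) / 0.323 ≈ +$163.4 billion.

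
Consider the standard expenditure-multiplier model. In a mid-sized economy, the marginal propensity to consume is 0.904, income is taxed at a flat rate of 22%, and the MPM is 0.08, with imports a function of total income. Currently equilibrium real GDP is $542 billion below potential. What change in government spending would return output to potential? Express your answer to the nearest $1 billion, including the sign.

+$203 billion

Spending multiplier = 1/(1 − c(1−t) + m) = 1/(1 − 0.904×0.78 + 0.08) = 1/0.37488 ≈ 2.668.
Need ΔY = +$542 billion, so ΔG = ΔY/k = (+$542 billion) × 0.37488 ≈ +$203 billion.
The government should increase government spending by $203 billion.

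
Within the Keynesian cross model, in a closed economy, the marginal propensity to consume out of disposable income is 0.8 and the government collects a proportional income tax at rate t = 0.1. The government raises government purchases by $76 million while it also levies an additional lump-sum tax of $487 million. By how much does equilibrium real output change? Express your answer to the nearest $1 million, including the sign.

Expenditure multiplier = 1/(1 − c(1−t)) = 1/(1 − 0.8×0.9) = 1/0.28 ≈ 3.571.
ΔG contributes k·ΔG = (+$76 million) / 0.28 ≈ +$271.4 million.
ΔT of +$487 million changes first-round spending by −c·ΔT = −$389.6 million, contributing k·(−c·ΔT) = (−$389.6 million) / 0.28 ≈ −$1,391.4 million.
Net ΔY = k(ΔG − c·ΔT) = (−$313.6 million) / 0.28 = −$1,120 million.

−$1,120 million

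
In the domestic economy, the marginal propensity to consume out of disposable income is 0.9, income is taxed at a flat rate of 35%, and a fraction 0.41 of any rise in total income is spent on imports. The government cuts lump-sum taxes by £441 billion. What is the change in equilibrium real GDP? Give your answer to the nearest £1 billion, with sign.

A lump-sum tax change of −£441 billion shifts disposable income by +£441 billion; first-round consumption changes by −c × ΔT = −0.9 × (−£441 billion) = +£396.9 billion.
Expenditure multiplier = 1/(1 − c(1−t) + m) = 1/(1 − 0.9×0.65 + 0.41) = 1/0.825 ≈ 1.212.
The tax multiplier is −c × k ≈ −1.091, so ΔY = k × (−c·ΔT) = (+£396.9 billion) / 0.825 ≈ +£481 billion.

+£481 billion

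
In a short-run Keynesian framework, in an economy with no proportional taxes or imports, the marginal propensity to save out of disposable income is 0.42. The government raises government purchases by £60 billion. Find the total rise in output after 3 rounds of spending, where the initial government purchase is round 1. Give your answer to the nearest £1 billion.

MPC = 1 − MPS = 1 − 0.42 = 0.58.
Round 1 adds ΔG = £60 billion; each later round is MPC = 0.58 times the previous.
After 3 rounds: 60 + 34.8 + 20.184 = ΔG·(1 − c^3)/(1 − c) = 60 × (1 − 0.195112)/0.42 ≈ £115 billion.

£115 billion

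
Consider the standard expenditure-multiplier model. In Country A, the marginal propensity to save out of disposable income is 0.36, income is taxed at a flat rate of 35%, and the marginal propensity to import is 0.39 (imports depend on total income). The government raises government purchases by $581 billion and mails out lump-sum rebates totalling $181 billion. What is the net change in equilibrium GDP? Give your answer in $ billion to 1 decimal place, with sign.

MPC = 1 − MPS = 1 − 0.36 = 0.64.
Expenditure multiplier = 1/(1 − c(1−t) + m) = 1/(1 − 0.64×0.65 + 0.39) = 1/0.974 ≈ 1.027.
ΔG contributes k·ΔG = (+$581 billion) / 0.974 ≈ +$596.5 billion.
ΔT of −$181 billion changes first-round spending by −c·ΔT = +$115.84 billion, contributing k·(−c·ΔT) = (+$115.84 billion) / 0.974 ≈ +$118.9 billion.
Net ΔY = k(ΔG − c·ΔT) = (+$696.84 billion) / 0.974 ≈ +$715.4 billion.

+$715.4 billion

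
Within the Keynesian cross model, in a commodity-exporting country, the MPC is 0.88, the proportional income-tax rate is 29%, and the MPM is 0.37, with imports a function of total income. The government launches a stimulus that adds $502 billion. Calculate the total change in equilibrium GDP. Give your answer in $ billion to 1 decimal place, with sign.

Expenditure multiplier = 1/(1 − c(1−t) + m) = 1/(1 − 0.88×0.71 + 0.37) = 1/0.7452 ≈ 1.342.
ΔY = k × ΔG = (+$502 billion) / 0.7452 ≈ +$673.6 billion.

+$673.6 billion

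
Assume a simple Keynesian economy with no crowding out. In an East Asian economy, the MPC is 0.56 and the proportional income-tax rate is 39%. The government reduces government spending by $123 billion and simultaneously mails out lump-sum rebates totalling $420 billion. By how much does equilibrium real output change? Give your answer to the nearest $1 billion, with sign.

+$170 billion

Expenditure multiplier = 1/(1 − c(1−t)) = 1/(1 − 0.56×0.61) = 1/0.6584 ≈ 1.519.
ΔG contributes k·ΔG = (−$123 billion) / 0.6584 ≈ −$186.8 billion.
ΔT of −$420 billion changes first-round spending by −c·ΔT = +$235.2 billion, contributing k·(−c·ΔT) = (+$235.2 billion) / 0.6584 ≈ +$357.2 billion.
Net ΔY = k(ΔG − c·ΔT) = (+$112.2 billion) / 0.6584 ≈ +$170 billion.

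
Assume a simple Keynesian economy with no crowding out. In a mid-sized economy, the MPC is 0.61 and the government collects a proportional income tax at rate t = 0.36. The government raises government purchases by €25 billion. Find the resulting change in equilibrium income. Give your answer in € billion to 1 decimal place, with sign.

+€41.0 billion

Spending multiplier = 1/(1 − c(1−t)) = 1/(1 − 0.61×0.64) = 1/0.6096 ≈ 1.64.
ΔY = k × ΔG = (+€25 billion) / 0.6096 ≈ +€41 billion.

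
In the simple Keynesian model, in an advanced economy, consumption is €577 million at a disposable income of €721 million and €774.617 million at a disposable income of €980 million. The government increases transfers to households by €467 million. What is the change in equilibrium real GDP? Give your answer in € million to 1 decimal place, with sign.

+€1,503.5 million

MPC = ΔC/ΔYd = (774.617 − 577)/(980 − 721) = 197.617/259 = 0.763.
The transfer change shifts disposable income by +€467 million, so first-round consumption changes by c·ΔTR = 0.763 × (+€467 million) = +€356.321 million.
Expenditure multiplier = 1/(1 − MPC) = 1/(1 − 0.763) = 1/0.237 ≈ 4.219.
The transfer multiplier is c × k ≈ 3.219, so ΔY = k × (c·ΔTR) = (+€356.321 million) / 0.237 ≈ +€1,503.5 million.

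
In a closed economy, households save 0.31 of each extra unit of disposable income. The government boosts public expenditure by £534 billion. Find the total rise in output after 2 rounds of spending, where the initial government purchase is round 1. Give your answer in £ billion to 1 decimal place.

£902.5 billion

MPC = 1 − MPS = 1 − 0.31 = 0.69.
Round 1 adds ΔG = £534 billion; each later round is MPC = 0.69 times the previous.
After 2 rounds: 534 + 368.46 = ΔG·(1 − c^2)/(1 − c) = 534 × (1 − 0.4761)/0.31 ≈ £902.5 billion.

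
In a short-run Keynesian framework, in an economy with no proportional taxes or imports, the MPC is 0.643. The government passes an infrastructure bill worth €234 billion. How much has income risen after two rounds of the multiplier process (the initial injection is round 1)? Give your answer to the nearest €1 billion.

Round 1 adds ΔG = €234 billion; each later round is MPC = 0.643 times the previous.
After 2 rounds: 234 + 150.462 = ΔG·(1 − c^2)/(1 − c) = 234 × (1 − 0.413449)/0.357 ≈ €384 billion.

€384 billion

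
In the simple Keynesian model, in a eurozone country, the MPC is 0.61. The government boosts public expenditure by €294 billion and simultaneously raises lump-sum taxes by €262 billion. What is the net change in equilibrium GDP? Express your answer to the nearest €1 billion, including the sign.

+€344 billion

Expenditure multiplier = 1/(1 − MPC) = 1/(1 − 0.61) = 1/0.39 ≈ 2.564.
ΔG contributes k·ΔG = (+€294 billion) / 0.39 ≈ +€753.8 billion.
ΔT of +€262 billion changes first-round spending by −c·ΔT = −€159.82 billion, contributing k·(−c·ΔT) = (−€159.82 billion) / 0.39 ≈ −€409.8 billion.
Net ΔY = k(ΔG − c·ΔT) = (+€134.18 billion) / 0.39 ≈ +€344 billion.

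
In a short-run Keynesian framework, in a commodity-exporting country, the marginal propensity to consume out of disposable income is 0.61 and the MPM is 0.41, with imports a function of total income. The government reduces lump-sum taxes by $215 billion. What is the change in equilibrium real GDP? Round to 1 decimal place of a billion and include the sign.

A lump-sum tax change of −$215 billion shifts disposable income by +$215 billion; first-round consumption changes by −c × ΔT = −0.61 × (−$215 billion) = +$131.15 billion.
Expenditure multiplier = 1/(1 − c + m) = 1/(1 − 0.61 + 0.41) = 1/0.8 = 1.25.
The tax multiplier is −c × k ≈ −0.763, so ΔY = k × (−c·ΔT) = (+$131.15 billion) / 0.8 ≈ +$163.9 billion.

+$163.9 billion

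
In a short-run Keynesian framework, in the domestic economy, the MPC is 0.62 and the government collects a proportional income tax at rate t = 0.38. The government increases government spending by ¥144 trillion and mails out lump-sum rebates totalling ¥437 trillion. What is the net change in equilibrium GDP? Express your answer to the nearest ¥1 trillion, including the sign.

+¥674 trillion

Expenditure multiplier = 1/(1 − c(1−t)) = 1/(1 − 0.62×0.62) = 1/0.6156 ≈ 1.624.
ΔG contributes k·ΔG = (+¥144 trillion) / 0.6156 ≈ +¥233.9 trillion.
ΔT of −¥437 trillion changes first-round spending by −c·ΔT = +¥270.94 trillion, contributing k·(−c·ΔT) = (+¥270.94 trillion) / 0.6156 ≈ +¥440.1 trillion.
Net ΔY = k(ΔG − c·ΔT) = (+¥414.94 trillion) / 0.6156 ≈ +¥674 trillion.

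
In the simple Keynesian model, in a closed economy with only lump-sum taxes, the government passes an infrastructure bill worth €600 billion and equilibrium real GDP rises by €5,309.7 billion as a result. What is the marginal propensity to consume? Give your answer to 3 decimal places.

0.887

Implied spending multiplier k = ΔY/ΔG = 5,309.7/600 = 8.8495.
Since k = 1/(1 − MPC), MPC = 1 − 1/k = 1 − ΔG/ΔY = 1 − 600/5,309.7 ≈ 0.887.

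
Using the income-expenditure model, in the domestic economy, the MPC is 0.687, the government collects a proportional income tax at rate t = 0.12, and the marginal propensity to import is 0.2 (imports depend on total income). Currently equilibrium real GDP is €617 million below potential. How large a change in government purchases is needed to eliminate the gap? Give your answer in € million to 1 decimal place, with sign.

+€367.4 million

Spending multiplier = 1/(1 − c(1−t) + m) = 1/(1 − 0.687×0.88 + 0.2) = 1/0.59544 ≈ 1.679.
Need ΔY = +€617 million, so ΔG = ΔY/k = (+€617 million) × 0.59544 ≈ +€367.4 million.
The government should increase government purchases by €367.4 million.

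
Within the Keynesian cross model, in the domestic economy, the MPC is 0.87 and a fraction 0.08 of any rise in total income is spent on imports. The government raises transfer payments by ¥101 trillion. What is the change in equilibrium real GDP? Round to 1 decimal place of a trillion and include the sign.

The transfer change shifts disposable income by +¥101 trillion, so first-round consumption changes by c·ΔTR = 0.87 × (+¥101 trillion) = +¥87.87 trillion.
Expenditure multiplier = 1/(1 − c + m) = 1/(1 − 0.87 + 0.08) = 1/0.21 ≈ 4.762.
The transfer multiplier is c × k ≈ 4.143, so ΔY = k × (c·ΔTR) = (+¥87.87 trillion) / 0.21 ≈ +¥418.4 trillion.

+¥418.4 trillion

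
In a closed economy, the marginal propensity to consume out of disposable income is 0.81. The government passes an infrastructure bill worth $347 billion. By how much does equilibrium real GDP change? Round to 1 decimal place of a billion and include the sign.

Spending multiplier = 1/(1 − MPC) = 1/(1 − 0.81) = 1/0.19 ≈ 5.263.
ΔY = k × ΔG = (+$347 billion) / 0.19 ≈ +$1,826.3 billion.

+$1,826.3 billion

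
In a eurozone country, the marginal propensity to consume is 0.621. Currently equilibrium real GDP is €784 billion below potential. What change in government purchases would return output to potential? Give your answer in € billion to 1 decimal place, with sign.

Spending multiplier = 1/(1 − MPC) = 1/(1 − 0.621) = 1/0.379 ≈ 2.639.
Need ΔY = +€784 billion, so ΔG = ΔY/k = (+€784 billion) × 0.379 ≈ +€297.1 billion.
The government should increase government purchases by €297.1 billion.

+€297.1 billion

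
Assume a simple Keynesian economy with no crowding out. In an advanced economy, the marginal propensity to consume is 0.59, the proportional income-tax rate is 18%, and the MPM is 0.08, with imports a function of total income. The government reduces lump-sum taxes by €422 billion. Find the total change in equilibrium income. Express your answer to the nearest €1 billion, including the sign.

A lump-sum tax change of −€422 billion shifts disposable income by +€422 billion; first-round consumption changes by −c × ΔT = −0.59 × (−€422 billion) = +€248.98 billion.
Expenditure multiplier = 1/(1 − c(1−t) + m) = 1/(1 − 0.59×0.82 + 0.08) = 1/0.5962 ≈ 1.677.
The tax multiplier is −c × k ≈ −0.99, so ΔY = k × (−c·ΔT) = (+€248.98 billion) / 0.5962 ≈ +€418 billion.

+€418 billion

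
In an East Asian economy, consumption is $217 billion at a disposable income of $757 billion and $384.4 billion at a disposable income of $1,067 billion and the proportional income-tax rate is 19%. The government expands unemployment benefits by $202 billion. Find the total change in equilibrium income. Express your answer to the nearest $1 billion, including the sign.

MPC = ΔC/ΔYd = (384.4 − 217)/(1,067 − 757) = 167.4/310 = 0.54.
The transfer change shifts disposable income by +$202 billion, so first-round consumption changes by c·ΔTR = 0.54 × (+$202 billion) = +$109.08 billion.
Expenditure multiplier = 1/(1 − c(1−t)) = 1/(1 − 0.54×0.81) = 1/0.5626 ≈ 1.777.
The transfer multiplier is c × k ≈ 0.96, so ΔY = k × (c·ΔTR) = (+$109.08 billion) / 0.5626 ≈ +$194 billion.

+$194 billion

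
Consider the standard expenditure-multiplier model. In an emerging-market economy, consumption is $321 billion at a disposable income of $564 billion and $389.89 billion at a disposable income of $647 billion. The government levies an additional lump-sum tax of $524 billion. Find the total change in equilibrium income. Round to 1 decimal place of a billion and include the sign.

MPC = ΔC/ΔYd = (389.89 − 321)/(647 − 564) = 68.89/83 = 0.83.
A lump-sum tax change of +$524 billion shifts disposable income by −$524 billion; first-round consumption changes by −c × ΔT = −0.83 × (+$524 billion) = −$434.92 billion.
Expenditure multiplier = 1/(1 − MPC) = 1/(1 − 0.83) = 1/0.17 ≈ 5.882.
The tax multiplier is −c × k ≈ −4.882, so ΔY = k × (−c·ΔT) = (−$434.92 billion) / 0.17 ≈ −$2,558.4 billion.

−$2,558.4 billion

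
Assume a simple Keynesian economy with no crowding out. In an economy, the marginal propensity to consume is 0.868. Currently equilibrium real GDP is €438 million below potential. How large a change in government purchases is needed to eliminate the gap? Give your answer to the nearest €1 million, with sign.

Spending multiplier = 1/(1 − MPC) = 1/(1 − 0.868) = 1/0.132 ≈ 7.576.
Need ΔY = +€438 million, so ΔG = ΔY/k = (+€438 million) × 0.132 ≈ +€58 million.
The government should increase government purchases by €58 million.

+€58 million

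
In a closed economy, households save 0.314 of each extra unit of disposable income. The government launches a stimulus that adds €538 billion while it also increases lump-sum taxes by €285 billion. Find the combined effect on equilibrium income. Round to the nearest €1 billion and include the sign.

+€1,091 billion

MPC = 1 − MPS = 1 − 0.314 = 0.686.
Expenditure multiplier = 1/(1 − MPC) = 1/(1 − 0.686) = 1/0.314 ≈ 3.185.
ΔG contributes k·ΔG = (+€538 billion) / 0.314 ≈ +€1,713.4 billion.
ΔT of +€285 billion changes first-round spending by −c·ΔT = −€195.51 billion, contributing k·(−c·ΔT) = (−€195.51 billion) / 0.314 ≈ −€622.6 billion.
Net ΔY = k(ΔG − c·ΔT) = (+€342.49 billion) / 0.314 ≈ +€1,091 billion.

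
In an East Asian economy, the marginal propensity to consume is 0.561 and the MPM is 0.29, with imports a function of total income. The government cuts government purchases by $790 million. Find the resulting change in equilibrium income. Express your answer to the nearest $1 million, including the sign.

−$1,084 million

Expenditure multiplier = 1/(1 − c + m) = 1/(1 − 0.561 + 0.29) = 1/0.729 ≈ 1.372.
ΔY = k × ΔG = (−$790 million) / 0.729 ≈ −$1,084 million.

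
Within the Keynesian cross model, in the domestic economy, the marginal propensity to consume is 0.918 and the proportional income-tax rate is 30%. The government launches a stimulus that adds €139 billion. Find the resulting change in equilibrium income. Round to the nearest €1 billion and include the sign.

Expenditure multiplier = 1/(1 − c(1−t)) = 1/(1 − 0.918×0.7) = 1/0.3574 ≈ 2.798.
ΔY = k × ΔG = (+€139 billion) / 0.3574 ≈ +€389 billion.

+€389 billion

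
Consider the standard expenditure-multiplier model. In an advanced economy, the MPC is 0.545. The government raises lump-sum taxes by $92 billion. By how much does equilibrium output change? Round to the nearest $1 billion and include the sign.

A lump-sum tax change of +$92 billion shifts disposable income by −$92 billion; first-round consumption changes by −c × ΔT = −0.545 × (+$92 billion) = −$50.14 billion.
Expenditure multiplier = 1/(1 − MPC) = 1/(1 − 0.545) = 1/0.455 ≈ 2.198.
The tax multiplier is −c × k ≈ −1.198, so ΔY = k × (−c·ΔT) = (−$50.14 billion) / 0.455 ≈ −$110 billion.

−$110 billion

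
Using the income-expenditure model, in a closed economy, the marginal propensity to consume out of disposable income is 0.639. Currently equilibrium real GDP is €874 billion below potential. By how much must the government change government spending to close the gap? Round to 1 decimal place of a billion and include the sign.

+€315.5 billion

Spending multiplier = 1/(1 − MPC) = 1/(1 − 0.639) = 1/0.361 ≈ 2.77.
Need ΔY = +€874 billion, so ΔG = ΔY/k = (+€874 billion) × 0.361 ≈ +€315.5 billion.
The government should increase government spending by €315.5 billion.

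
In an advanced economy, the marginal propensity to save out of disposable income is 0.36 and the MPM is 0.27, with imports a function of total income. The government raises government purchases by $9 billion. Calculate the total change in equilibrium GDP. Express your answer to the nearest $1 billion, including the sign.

MPC = 1 − MPS = 1 − 0.36 = 0.64.
Government-spending multiplier = 1/(1 − c + m) = 1/(1 − 0.64 + 0.27) = 1/0.63 ≈ 1.587.
ΔY = k × ΔG = (+$9 billion) / 0.63 ≈ +$14 billion.

+$14 billion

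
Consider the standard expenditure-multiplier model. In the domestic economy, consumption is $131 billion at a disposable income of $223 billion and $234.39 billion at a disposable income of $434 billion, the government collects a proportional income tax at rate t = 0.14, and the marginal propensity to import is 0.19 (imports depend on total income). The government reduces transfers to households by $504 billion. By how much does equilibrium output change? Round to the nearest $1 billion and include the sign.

−$321 billion

MPC = ΔC/ΔYd = (234.39 − 131)/(434 − 223) = 103.39/211 = 0.49.
The transfer change shifts disposable income by −$504 billion, so first-round consumption changes by c·ΔTR = 0.49 × (−$504 billion) = −$246.96 billion.
Expenditure multiplier = 1/(1 − c(1−t) + m) = 1/(1 − 0.49×0.86 + 0.19) = 1/0.7686 ≈ 1.301.
The transfer multiplier is c × k ≈ 0.638, so ΔY = k × (c·ΔTR) = (−$246.96 billion) / 0.7686 ≈ −$321 billion.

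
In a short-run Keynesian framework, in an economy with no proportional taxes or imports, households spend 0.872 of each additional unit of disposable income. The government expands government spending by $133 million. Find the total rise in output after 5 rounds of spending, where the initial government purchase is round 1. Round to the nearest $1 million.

$515 million

Round 1 adds ΔG = $133 million; each later round is MPC = 0.872 times the previous.
After 5 rounds: 133 + 115.976 + 101.131072 + 88.186294784 + 76.898449051648 = ΔG·(1 − c^5)/(1 − c) = 133 × (1 − 0.504176297541632)/0.128 ≈ $515 million.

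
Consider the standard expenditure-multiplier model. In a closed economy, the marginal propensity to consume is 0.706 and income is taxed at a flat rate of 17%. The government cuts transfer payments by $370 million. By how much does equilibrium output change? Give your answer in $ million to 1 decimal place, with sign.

The transfer change shifts disposable income by −$370 million, so first-round consumption changes by c·ΔTR = 0.706 × (−$370 million) = −$261.22 million.
Expenditure multiplier = 1/(1 − c(1−t)) = 1/(1 − 0.706×0.83) = 1/0.41402 ≈ 2.415.
The transfer multiplier is c × k ≈ 1.705, so ΔY = k × (c·ΔTR) = (−$261.22 million) / 0.41402 ≈ −$630.9 million.

−$630.9 million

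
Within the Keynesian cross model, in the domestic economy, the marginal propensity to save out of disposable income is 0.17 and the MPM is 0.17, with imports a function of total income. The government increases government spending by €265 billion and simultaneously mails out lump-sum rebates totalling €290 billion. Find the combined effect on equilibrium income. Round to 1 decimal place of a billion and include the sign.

+€1,487.4 billion

MPC = 1 − MPS = 1 − 0.17 = 0.83.
Expenditure multiplier = 1/(1 − c + m) = 1/(1 − 0.83 + 0.17) = 1/0.34 ≈ 2.941.
ΔG contributes k·ΔG = (+€265 billion) / 0.34 ≈ +€779.4 billion.
ΔT of −€290 billion changes first-round spending by −c·ΔT = +€240.7 billion, contributing k·(−c·ΔT) = (+€240.7 billion) / 0.34 ≈ +€707.9 billion.
Net ΔY = k(ΔG − c·ΔT) = (+€505.7 billion) / 0.34 ≈ +€1,487.4 billion.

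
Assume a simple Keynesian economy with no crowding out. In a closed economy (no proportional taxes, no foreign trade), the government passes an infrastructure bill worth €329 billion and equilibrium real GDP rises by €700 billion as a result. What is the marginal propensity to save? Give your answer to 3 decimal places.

0.470

Implied spending multiplier k = ΔY/ΔG = 700/329 ≈ 2.1277.
Since k = 1/(1 − MPC), MPC = 1 − 1/k = 1 − ΔG/ΔY = 1 − 329/700 = 0.530.
MPS = 1 − MPC = 0.470.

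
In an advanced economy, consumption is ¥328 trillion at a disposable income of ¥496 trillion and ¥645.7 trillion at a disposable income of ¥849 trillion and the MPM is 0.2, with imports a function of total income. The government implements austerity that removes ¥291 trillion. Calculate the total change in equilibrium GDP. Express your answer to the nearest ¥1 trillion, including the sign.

MPC = ΔC/ΔYd = (645.7 − 328)/(849 − 496) = 317.7/353 = 0.9.
Expenditure multiplier = 1/(1 − c + m) = 1/(1 − 0.9 + 0.2) = 1/0.3 ≈ 3.333.
ΔY = k × ΔG = (−¥291 trillion) / 0.3 = −¥970 trillion.

−¥970 trillion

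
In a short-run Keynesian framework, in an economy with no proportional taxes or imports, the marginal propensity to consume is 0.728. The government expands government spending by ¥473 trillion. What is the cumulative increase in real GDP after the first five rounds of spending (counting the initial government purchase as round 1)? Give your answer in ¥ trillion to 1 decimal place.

Round 1 adds ΔG = ¥473 trillion; each later round is MPC = 0.728 times the previous.
After 5 rounds: 473 + 344.344 + 250.682432 + 182.496810496 + 132.857678041088 = ΔG·(1 − c^5)/(1 − c) = 473 × (1 − 0.204482853306368)/0.272 ≈ ¥1,383.4 trillion.

¥1,383.4 trillion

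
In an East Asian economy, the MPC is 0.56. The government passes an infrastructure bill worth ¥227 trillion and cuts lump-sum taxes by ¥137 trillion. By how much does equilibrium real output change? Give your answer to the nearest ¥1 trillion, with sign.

Expenditure multiplier = 1/(1 − MPC) = 1/(1 − 0.56) = 1/0.44 ≈ 2.273.
ΔG contributes k·ΔG = (+¥227 trillion) / 0.44 ≈ +¥515.9 trillion.
ΔT of −¥137 trillion changes first-round spending by −c·ΔT = +¥76.72 trillion, contributing k·(−c·ΔT) = (+¥76.72 trillion) / 0.44 ≈ +¥174.4 trillion.
Net ΔY = k(ΔG − c·ΔT) = (+¥303.72 trillion) / 0.44 ≈ +¥690 trillion.

+¥690 trillion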